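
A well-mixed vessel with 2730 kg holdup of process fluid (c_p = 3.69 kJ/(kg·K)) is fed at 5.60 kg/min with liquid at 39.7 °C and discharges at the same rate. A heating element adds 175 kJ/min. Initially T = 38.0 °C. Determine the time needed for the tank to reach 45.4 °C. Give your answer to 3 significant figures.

634 min

M c_p dT/dt = ṁ c_p (T_in − T) + Q̇.
τ = M/ṁ = 487.50 min; T_ss = T_in + Q̇/(ṁ c_p) = 48.169 °C.
T(t) = T_ss + (T₀ − T_ss) e^(−t/τ). Set T = 45.4:
e^(−t/τ) = (45.4 − 48.169)/(38.0 − 48.169) = 0.27229
t = −487.50 · ln(0.27229) = 634.19 min.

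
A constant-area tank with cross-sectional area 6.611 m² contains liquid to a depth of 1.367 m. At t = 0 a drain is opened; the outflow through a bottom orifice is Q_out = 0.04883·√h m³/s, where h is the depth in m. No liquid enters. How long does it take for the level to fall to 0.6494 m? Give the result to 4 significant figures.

98.38 s

Unsteady balance on liquid volume: A dh/dt = −0.04883 √h.
Separate and integrate: 2(√h − √h₀) = −(0.04883/A) t.
t = 2A(√h₀ − √h)/0.04883 = 2·6.611·(√1.367 − √0.6494)/0.04883
  = 13.2220 × (1.16919 − 0.805854) / 0.04883 = 98.3822 s.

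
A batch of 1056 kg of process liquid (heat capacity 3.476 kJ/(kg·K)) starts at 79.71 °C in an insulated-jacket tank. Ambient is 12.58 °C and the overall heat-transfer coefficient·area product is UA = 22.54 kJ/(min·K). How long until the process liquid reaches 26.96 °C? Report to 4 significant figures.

250.9 min

Energy balance: M c_p dT/dt = −UA(T − T_amb).
τ = M c_p/UA = 162.851 min; T_ss = T_amb = 12.5800 °C.
T(t) = T_ss + (T₀ − T_ss)e^(−t/τ); set T = 26.96:
t = −τ ln[(T − T_ss)/(T₀ − T_ss)] = −162.851 · ln(0.214211) = 250.919 min.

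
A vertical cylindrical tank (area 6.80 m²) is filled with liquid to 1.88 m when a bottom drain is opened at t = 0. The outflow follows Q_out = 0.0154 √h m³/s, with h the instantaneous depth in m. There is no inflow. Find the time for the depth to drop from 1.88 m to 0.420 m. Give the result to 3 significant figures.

639 s

With no inflow, A dh/dt = −0.0154 √h.
Separate and integrate: 2(√h − √h₀) = −(0.0154/A) t.
t = 2A(√h₀ − √h)/0.0154 = 2·6.80·(√1.88 − √0.420)/0.0154
  = 13.600 × (1.3711 − 0.64807) / 0.0154 = 638.54 s.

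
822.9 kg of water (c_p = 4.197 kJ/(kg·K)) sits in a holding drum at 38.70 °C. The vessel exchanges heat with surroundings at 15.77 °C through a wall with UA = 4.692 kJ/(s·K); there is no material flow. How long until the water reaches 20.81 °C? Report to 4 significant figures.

First-law balance (no shaft work): M c_p dT/dt = −UA(T − T_amb).
τ = M c_p/UA = 736.085 s; T_ss = T_amb = 15.7700 °C.
T(t) = T_ss + (T₀ − T_ss)e^(−t/τ); set T = 20.81:
t = −τ ln[(T − T_ss)/(T₀ − T_ss)] = −736.085 · ln(0.219799) = 1115.20 s.

1115 s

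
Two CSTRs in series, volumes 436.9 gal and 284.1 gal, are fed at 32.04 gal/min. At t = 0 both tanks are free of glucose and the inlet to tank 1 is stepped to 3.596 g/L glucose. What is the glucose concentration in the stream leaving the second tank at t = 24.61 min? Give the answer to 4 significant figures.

Each tank obeys Vᵢ dCᵢ/dt = Q(Cᵢ₋₁ − Cᵢ), so τᵢ = Vᵢ/Q.
τ₁ = 436.9/32.04 = 13.6361 min; τ₂ = 284.1/32.04 = 8.86704 min.
Solving the cascade with C₁(0)=C₂(0)=0 gives C₂(t) = C_in[1 − (τ₁ e^(−t/τ₁) − τ₂ e^(−t/τ₂))/(τ₁ − τ₂)].
At t = 24.61: e^(−t/τ₁) = 0.164512, e^(−t/τ₂) = 0.0623216.
C₂ = 3.596·[1 − (13.6361·0.164512 − 8.86704·0.0623216)/(4.76904)] = 3.596·0.645486 = 2.32117 g/L.

2.321 g/L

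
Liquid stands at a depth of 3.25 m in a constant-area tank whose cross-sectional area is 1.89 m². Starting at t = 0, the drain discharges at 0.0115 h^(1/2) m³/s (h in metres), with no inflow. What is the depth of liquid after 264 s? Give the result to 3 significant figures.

0.999 m

With no inflow, A dh/dt = −0.0115 √h.
Separate and integrate: 2(√h − √h₀) = −(0.0115/A) t.
√h = √3.25 − 0.0115·264/(2·1.89) = 1.8028 − 0.80317 = 0.99960.
h = 0.99960² = 0.99920 m.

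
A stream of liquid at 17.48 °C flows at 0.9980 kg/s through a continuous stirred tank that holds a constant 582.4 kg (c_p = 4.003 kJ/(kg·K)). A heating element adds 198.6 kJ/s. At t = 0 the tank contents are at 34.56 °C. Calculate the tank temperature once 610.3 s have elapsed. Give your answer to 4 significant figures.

M c_p dT/dt = ṁ c_p (T_in − T) + Q̇.
τ = M/ṁ = 583.567 s; T_ss = T_in + Q̇/(ṁ c_p) = 17.48 + 198.6/(0.9980·4.003) = 67.1922 °C.
T approaches T_ss exponentially: T(t) = T_ss + (T₀ − T_ss) e^(−t/τ).
T(610.3) = 67.1922 + (-32.6322)·e^(−610.3/583.567) = 67.1922 + (-32.6322)·0.351407 = 55.7250 °C.

55.73 °C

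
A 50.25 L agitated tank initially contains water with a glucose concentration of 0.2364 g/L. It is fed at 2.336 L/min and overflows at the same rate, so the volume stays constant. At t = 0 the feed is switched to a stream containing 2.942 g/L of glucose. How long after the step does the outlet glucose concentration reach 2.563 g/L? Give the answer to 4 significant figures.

42.28 min

Species balance: V dC/dt = Q(C_in − C) ⇒ τ = V/Q = 21.5111 min.
C(t) = C_in + (C₀ − C_in) e^(−t/τ). Set C = 2.563 and solve for t:
e^(−t/τ) = (C − C_in)/(C₀ − C_in) = (2.563 − 2.942)/(0.2364 − 2.942) = 0.140080
t = −τ ln(…) = 21.5111 × 1.96554 = 42.2810 min.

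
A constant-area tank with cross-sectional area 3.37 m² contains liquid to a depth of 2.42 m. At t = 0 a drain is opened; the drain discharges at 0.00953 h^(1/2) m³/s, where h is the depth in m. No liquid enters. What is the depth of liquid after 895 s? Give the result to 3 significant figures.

0.0842 m

With no inflow, A dh/dt = −0.00953 √h.
∫ h^(−1/2) dh = −(0.00953/A) ∫ dt, giving 2√h = 2√h₀ − (0.00953/A) t.
√h = √2.42 − 0.00953·895/(2·3.37) = 1.5556 − 1.2655 = 0.29015.
h = 0.29015² = 0.084189 m.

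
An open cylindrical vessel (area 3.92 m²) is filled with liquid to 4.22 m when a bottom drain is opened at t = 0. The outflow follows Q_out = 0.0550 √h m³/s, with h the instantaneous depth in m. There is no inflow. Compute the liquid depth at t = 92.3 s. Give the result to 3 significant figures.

1.98 m

Volume balance on the tank: A dh/dt = −0.0550 √h.
Separate and integrate: 2(√h − √h₀) = −(0.0550/A) t.
√h = √4.22 − 0.0550·92.3/(2·3.92) = 2.0543 − 0.64751 = 1.4068.
h = 1.4068² = 1.9789 m.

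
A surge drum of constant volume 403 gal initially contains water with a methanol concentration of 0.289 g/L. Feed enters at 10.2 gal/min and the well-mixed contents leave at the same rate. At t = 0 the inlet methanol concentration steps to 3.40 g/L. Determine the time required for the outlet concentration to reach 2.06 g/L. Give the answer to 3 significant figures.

33.3 min

Species balance: V dC/dt = Q(C_in − C) ⇒ τ = V/Q = 39.510 min.
C(t) = C_in + (C₀ − C_in) e^(−t/τ). Set C = 2.06 and solve for t:
e^(−t/τ) = (C − C_in)/(C₀ − C_in) = (2.06 − 3.40)/(0.289 − 3.40) = 0.43073
t = −τ ln(…) = 39.510 × 0.84227 = 33.278 min.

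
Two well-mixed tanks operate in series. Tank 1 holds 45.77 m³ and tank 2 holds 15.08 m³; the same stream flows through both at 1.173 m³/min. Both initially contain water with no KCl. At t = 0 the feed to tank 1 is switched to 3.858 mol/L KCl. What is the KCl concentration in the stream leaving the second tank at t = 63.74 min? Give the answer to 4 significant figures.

2.748 mol/L

Species balance on tank i: dCᵢ/dt = (Cᵢ₋₁ − Cᵢ)/τᵢ with τᵢ = Vᵢ/Q.
τ₁ = 45.77/1.173 = 39.0196 min; τ₂ = 15.08/1.173 = 12.8559 min.
Solving the cascade with C₁(0)=C₂(0)=0 gives C₂(t) = C_in[1 − (τ₁ e^(−t/τ₁) − τ₂ e^(−t/τ₂))/(τ₁ − τ₂)].
At t = 63.74: e^(−t/τ₁) = 0.195238, e^(−t/τ₂) = 0.00702679.
C₂ = 3.858·[1 − (39.0196·0.195238 − 12.8559·0.00702679)/(26.1637)] = 3.858·0.712282 = 2.74798 mol/L.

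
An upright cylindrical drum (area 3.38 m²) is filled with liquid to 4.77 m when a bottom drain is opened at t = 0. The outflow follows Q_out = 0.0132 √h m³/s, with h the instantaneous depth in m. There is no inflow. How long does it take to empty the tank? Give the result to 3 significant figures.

Mass balance (ρ constant): A dh/dt = −0.0132 √h.
∫ h^(−1/2) dh = −(0.0132/A) ∫ dt, giving 2√h = 2√h₀ − (0.0132/A) t.
Set h = 0: 2√h₀ = (0.0132/A) t_empty ⇒ t_empty = 2A√h₀/0.0132.
t_empty = 2·3.38·√4.77/0.0132 = 6.7600·2.1840/0.0132 = 1118.5 s.

1120 s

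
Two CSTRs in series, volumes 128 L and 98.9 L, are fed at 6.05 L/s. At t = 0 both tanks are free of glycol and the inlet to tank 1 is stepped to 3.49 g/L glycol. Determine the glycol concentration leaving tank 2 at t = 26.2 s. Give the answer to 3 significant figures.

Time constants: τᵢ = Vᵢ/Q for each well-mixed tank.
τ₁ = 128/6.05 = 21.157 s; τ₂ = 98.9/6.05 = 16.347 s.
Tank 1: C₁ = C_in(1 − e^(−t/τ₁)). Tank 2 (τ₁ ≠ τ₂): C₂ = C_in[1 − (τ₁ e^(−t/τ₁) − τ₂ e^(−t/τ₂))/(τ₁ − τ₂)].
At t = 26.2: e^(−t/τ₁) = 0.28986, e^(−t/τ₂) = 0.20135.
C₂ = 3.49·[1 − (21.157·0.28986 − 16.347·0.20135)/(4.8099)] = 3.49·0.40932 = 1.4285 g/L.

1.43 g/L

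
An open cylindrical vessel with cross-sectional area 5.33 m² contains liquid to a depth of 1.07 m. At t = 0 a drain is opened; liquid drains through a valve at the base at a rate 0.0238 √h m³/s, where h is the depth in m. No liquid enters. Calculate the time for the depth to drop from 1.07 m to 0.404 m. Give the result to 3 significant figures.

A dh/dt = −Q_out = −0.0238 √h.
This is separable: 2 d(√h)/dt = −0.0238/A, so √h = √h₀ − (0.0238/(2A)) t.
t = 2A(√h₀ − √h)/0.0238 = 2·5.33·(√1.07 − √0.404)/0.0238
  = 10.660 × (1.0344 − 0.63561) / 0.0238 = 178.62 s.

179 s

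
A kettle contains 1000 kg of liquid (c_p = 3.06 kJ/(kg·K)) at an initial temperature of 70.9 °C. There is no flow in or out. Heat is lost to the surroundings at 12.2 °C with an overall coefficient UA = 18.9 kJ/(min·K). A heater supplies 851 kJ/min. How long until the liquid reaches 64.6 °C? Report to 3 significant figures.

100 min

Lumped-capacitance energy balance: M c_p dT/dt = UA(T_amb − T) + Q̇.
τ = M c_p/UA = 161.90 min; T_ss = T_amb + Q̇/UA = 12.2 + 851/18.9 = 57.226 °C.
T(t) = T_ss + (T₀ − T_ss)e^(−t/τ); set T = 64.6:
t = −τ ln[(T − T_ss)/(T₀ − T_ss)] = −161.90 · ln(0.53926) = 99.987 min.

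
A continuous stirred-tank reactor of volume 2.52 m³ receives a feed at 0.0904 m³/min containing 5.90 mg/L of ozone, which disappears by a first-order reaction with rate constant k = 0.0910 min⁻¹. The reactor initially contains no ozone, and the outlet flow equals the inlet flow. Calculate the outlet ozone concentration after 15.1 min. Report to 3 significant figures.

Accumulation = in − out − consumed: V dC/dt = Q C_in − Q C − k V C.
This is linear with rate a = Q/V + k = 0.12687 min⁻¹.
C_ss = Q C_in/(Q + kV) = 1.6682 mg/L; C(t) = C_ss + (C₀ − C_ss) e^(−a t).
C(15.1) = 1.6682 + (-1.6682)·e^(−0.12687·15.1) = 1.6682 + (-1.6682)·0.14723 = 1.4226 mg/L.

1.42 mg/L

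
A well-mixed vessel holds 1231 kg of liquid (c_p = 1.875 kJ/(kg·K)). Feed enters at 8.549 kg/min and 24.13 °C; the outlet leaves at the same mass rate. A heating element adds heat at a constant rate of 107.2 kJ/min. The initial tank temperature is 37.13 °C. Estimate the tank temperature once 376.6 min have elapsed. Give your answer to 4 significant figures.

M c_p dT/dt = ṁ c_p (T_in − T) + Q̇.
Rearrange: dT/dt = (T_ss − T)/τ with τ = M/ṁ = 143.993 min and T_ss = T_in + Q̇/(ṁ c_p) = 30.8177 °C.
Solution: T(t) = T_ss + (T₀ − T_ss) e^(−t/τ).
T(376.6) = 30.8177 + (6.31228)·e^(−376.6/143.993) = 30.8177 + (6.31228)·0.0731388 = 31.2794 °C.

31.28 °C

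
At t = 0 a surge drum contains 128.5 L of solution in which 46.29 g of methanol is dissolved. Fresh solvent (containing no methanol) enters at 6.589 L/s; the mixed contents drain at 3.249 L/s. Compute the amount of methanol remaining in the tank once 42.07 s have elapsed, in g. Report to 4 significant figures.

Let m(t) be the amount of methanol. Volume: V(t) = V₀ + (Q_in − Q_out) t = 128.5 + 3.34000 t; V(42.07) = 269.014 L.
Solute balance: dm/dt = 0 − Q_out C = −Q_out m/V(t).
Separate: dm/m = −Q_out dt/V(t) ⇒ ln(m/m₀) = −(Q_out/(Q_in−Q_out)) ln(V/V₀).
m = m₀ (V₀/V)^(Q_out/(Q_in−Q_out)) = 46.29 × (128.5/269.014)^(0.972754) = 22.5610 g.

22.56 g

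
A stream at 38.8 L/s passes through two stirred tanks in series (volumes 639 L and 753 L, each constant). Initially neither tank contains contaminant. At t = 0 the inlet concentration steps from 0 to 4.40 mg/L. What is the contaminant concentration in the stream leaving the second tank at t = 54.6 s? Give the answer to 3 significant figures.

Species balance on tank i: dCᵢ/dt = (Cᵢ₋₁ − Cᵢ)/τᵢ with τᵢ = Vᵢ/Q.
τ₁ = 639/38.8 = 16.469 s; τ₂ = 753/38.8 = 19.407 s.
Solving the cascade with C₁(0)=C₂(0)=0 gives C₂(t) = C_in[1 − (τ₁ e^(−t/τ₁) − τ₂ e^(−t/τ₂))/(τ₁ − τ₂)].
At t = 54.6: e^(−t/τ₁) = 0.036323, e^(−t/τ₂) = 0.060001.
C₂ = 4.40·[1 − (16.469·0.036323 − 19.407·0.060001)/(-2.9381)] = 4.40·0.80727 = 3.5520 mg/L.

3.55 mg/L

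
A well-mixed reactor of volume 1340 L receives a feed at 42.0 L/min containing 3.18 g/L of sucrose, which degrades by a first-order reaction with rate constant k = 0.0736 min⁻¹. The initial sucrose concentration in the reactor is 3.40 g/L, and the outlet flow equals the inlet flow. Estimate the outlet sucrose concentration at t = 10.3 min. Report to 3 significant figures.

Species balance: V dC/dt = Q C_in − Q C − k V C.
This is linear with rate a = Q/V + k = 0.10494 min⁻¹.
C_ss = Q C_in/(Q + kV) = 0.94977 g/L; C(t) = C_ss + (C₀ − C_ss) e^(−a t).
C(10.3) = 0.94977 + (2.4502)·e^(−0.10494·10.3) = 0.94977 + (2.4502)·0.33928 = 1.7811 g/L.

1.78 g/L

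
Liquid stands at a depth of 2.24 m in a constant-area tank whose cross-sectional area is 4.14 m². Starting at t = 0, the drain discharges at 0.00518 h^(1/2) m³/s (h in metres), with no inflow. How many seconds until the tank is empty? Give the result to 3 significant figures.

With no inflow, A dh/dt = −0.00518 √h.
This is separable: 2 d(√h)/dt = −0.00518/A, so √h = √h₀ − (0.00518/(2A)) t.
Tank is empty when √h = 0: t_empty = 2A√h₀/0.00518.
t_empty = 2·4.14·√2.24/0.00518 = 8.2800·1.4967/0.00518 = 2392.3 s.

2390 s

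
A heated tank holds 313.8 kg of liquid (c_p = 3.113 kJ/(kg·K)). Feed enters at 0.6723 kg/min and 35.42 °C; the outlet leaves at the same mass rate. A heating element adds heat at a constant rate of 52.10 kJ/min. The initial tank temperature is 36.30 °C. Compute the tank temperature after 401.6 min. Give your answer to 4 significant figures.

50.16 °C

Unsteady energy balance on the tank contents: M c_p dT/dt = ṁ c_p (T_in − T) + 52.10.
τ = M/ṁ = 466.756 min; T_ss = T_in + Q̇/(ṁ c_p) = 35.42 + 52.10/(0.6723·3.113) = 60.3140 °C.
Integrating: T(t) = T_ss + (T₀ − T_ss) e^(−t/τ).
T(401.6) = 60.3140 + (-24.0140)·e^(−401.6/466.756) = 60.3140 + (-24.0140)·0.422990 = 50.1563 °C.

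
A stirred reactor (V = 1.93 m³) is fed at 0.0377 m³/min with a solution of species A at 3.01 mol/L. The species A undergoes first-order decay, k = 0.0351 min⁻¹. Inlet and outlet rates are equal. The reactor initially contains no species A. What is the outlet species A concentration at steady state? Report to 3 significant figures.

V dC/dt = Q(C_in − C) − k V C.
At steady state: 0 = Q C_in − (Q + kV) C_ss, so C_ss = Q C_in/(Q + kV).
C_ss = 0.0377·3.01/(0.0377 + 0.0351·1.93) = 0.11348/0.10544 = 1.0762 mol/L.

1.08 mol/L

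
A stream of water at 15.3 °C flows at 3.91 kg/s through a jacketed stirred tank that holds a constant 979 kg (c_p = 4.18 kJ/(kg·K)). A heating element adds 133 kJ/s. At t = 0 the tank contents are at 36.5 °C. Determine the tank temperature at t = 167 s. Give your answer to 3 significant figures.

M c_p dT/dt = ṁ c_p (T_in − T) + Q̇.
Rearrange: dT/dt = (T_ss − T)/τ with τ = M/ṁ = 250.38 s and T_ss = T_in + Q̇/(ṁ c_p) = 23.438 °C.
Solution: T(t) = T_ss + (T₀ − T_ss) e^(−t/τ).
T(167) = 23.438 + (13.062)·e^(−167/250.38) = 23.438 + (13.062)·0.51326 = 30.142 °C.

30.1 °C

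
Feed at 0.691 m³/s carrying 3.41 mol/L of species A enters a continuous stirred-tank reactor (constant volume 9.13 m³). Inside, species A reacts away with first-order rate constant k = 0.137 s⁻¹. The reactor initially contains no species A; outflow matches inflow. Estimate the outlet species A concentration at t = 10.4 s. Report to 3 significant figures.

Species balance: V dC/dt = Q C_in − Q C − k V C.
This is linear with rate a = Q/V + k = 0.21268 s⁻¹.
C_ss = Q C_in/(Q + kV) = 1.2135 mol/L; C(t) = C_ss + (C₀ − C_ss) e^(−a t).
C(10.4) = 1.2135 + (-1.2135)·e^(−0.21268·10.4) = 1.2135 + (-1.2135)·0.10949 = 1.0806 mol/L.

1.08 mol/L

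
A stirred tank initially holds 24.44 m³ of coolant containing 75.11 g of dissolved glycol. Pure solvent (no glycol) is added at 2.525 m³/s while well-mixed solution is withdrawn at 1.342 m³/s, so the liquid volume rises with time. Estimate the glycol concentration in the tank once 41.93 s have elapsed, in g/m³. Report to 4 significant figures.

0.2885 g/m³

Total volume: dV/dt = Q_in − Q_out = 1.18300 m³/s, so V(t) = 24.44 + 1.18300 t and V(41.93) = 74.0432 m³.
No glycol enters, so dm/dt = −Q_out · (m/V).
Separate: dm/m = −Q_out dt/V(t) ⇒ ln(m/m₀) = −(Q_out/(Q_in−Q_out)) ln(V/V₀).
m = m₀ (V₀/V)^(Q_out/(Q_in−Q_out)) = 75.11 × (24.44/74.0432)^(1.13440) = 21.3606 g.
C = m/V = 21.3606/74.0432 = 0.288489 g/m³.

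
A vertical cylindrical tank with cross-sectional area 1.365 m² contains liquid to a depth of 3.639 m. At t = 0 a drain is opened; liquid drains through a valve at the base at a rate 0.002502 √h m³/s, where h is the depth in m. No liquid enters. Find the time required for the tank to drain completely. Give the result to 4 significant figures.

2081 s

A dh/dt = −Q_out = −0.002502 √h.
This is separable: 2 d(√h)/dt = −0.002502/A, so √h = √h₀ − (0.002502/(2A)) t.
Set h = 0: 2√h₀ = (0.002502/A) t_empty ⇒ t_empty = 2A√h₀/0.002502.
t_empty = 2·1.365·√3.639/0.002502 = 2.73000·1.90762/0.002502 = 2081.45 s.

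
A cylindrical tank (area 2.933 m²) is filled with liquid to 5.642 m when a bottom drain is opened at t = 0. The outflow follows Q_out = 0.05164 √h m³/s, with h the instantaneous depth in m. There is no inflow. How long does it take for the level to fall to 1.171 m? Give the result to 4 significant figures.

A dh/dt = −Q_out = −0.05164 √h.
Separate and integrate: 2(√h − √h₀) = −(0.05164/A) t.
t = 2A(√h₀ − √h)/0.05164 = 2·2.933·(√5.642 − √1.171)/0.05164
  = 5.86600 × (2.37529 − 1.08213) / 0.05164 = 146.896 s.

146.9 s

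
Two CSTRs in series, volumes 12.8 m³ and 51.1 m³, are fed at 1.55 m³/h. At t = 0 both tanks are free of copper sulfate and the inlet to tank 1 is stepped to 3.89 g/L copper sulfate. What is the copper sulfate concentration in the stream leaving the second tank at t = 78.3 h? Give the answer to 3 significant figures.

3.41 g/L

Time constants: τᵢ = Vᵢ/Q for each well-mixed tank.
τ₁ = 12.8/1.55 = 8.2581 h; τ₂ = 51.1/1.55 = 32.968 h.
Solving the cascade with C₁(0)=C₂(0)=0 gives C₂(t) = C_in[1 − (τ₁ e^(−t/τ₁) − τ₂ e^(−t/τ₂))/(τ₁ − τ₂)].
At t = 78.3: e^(−t/τ₁) = 7.6239e-05, e^(−t/τ₂) = 0.093010.
C₂ = 3.89·[1 − (8.2581·7.6239e-05 − 32.968·0.093010)/(-24.710)] = 3.89·0.87593 = 3.4074 g/L.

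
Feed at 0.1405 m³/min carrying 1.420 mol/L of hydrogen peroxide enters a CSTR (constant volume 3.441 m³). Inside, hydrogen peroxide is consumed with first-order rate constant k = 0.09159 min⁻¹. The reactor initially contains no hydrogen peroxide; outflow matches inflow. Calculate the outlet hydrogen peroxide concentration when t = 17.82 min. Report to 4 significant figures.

0.3965 mol/L

Accumulation = in − out − consumed: V dC/dt = Q C_in − Q C − k V C.
This is linear with rate a = Q/V + k = 0.132421 min⁻¹.
C_ss = Q C_in/(Q + kV) = 0.437847 mol/L; C(t) = C_ss + (C₀ − C_ss) e^(−a t).
C(17.82) = 0.437847 + (-0.437847)·e^(−0.132421·17.82) = 0.437847 + (-0.437847)·0.0944443 = 0.396495 mol/L.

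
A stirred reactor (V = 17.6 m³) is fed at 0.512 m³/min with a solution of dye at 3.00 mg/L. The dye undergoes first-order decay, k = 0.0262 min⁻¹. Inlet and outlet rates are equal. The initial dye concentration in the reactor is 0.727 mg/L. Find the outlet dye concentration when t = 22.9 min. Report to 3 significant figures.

Accumulation = in − out − consumed: V dC/dt = Q C_in − Q C − k V C.
dC/dt = (Q/V) C_in − (Q/V + k) C; effective rate a = Q/V + k = 0.029091 + 0.0262 = 0.055291 min⁻¹.
C_ss = Q C_in/(Q + kV) = 1.5784 mg/L; C(t) = C_ss + (C₀ − C_ss) e^(−a t).
C(22.9) = 1.5784 + (-0.85143)·e^(−0.055291·22.9) = 1.5784 + (-0.85143)·0.28191 = 1.3384 mg/L.

1.34 mg/L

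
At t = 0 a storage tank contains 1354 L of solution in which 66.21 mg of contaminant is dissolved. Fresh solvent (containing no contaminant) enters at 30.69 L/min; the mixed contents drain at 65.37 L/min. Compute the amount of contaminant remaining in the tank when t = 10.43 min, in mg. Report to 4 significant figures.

36.85 mg

Let m(t) be the amount of contaminant. Volume: V(t) = V₀ + (Q_in − Q_out) t = 1354 − 34.6800 t; V(10.43) = 992.288 L.
Species balance (pure solvent in): dm/dt = −Q_out · m/V(t).
dm/m = −Q_out dt/(V₀ − 34.6800 t); integrating gives ln(m/m₀) = −(Q_out/(Q_in−Q_out)) ln(V/V₀).
m = m₀ (V₀/V)^(Q_out/(Q_in−Q_out)) = 66.21 × (1354/992.288)^(-1.88495) = 36.8546 mg.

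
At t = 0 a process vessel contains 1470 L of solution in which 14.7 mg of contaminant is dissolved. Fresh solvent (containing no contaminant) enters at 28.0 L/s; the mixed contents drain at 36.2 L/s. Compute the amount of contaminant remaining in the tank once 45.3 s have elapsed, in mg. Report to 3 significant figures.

4.06 mg

Let m(t) be the amount of contaminant. Volume: V(t) = V₀ + (Q_in − Q_out) t = 1470 − 8.2000 t; V(45.3) = 1098.5 L.
Solute balance: dm/dt = 0 − Q_out C = −Q_out m/V(t).
Separate: dm/m = −Q_out dt/V(t) ⇒ ln(m/m₀) = −(Q_out/(Q_in−Q_out)) ln(V/V₀).
m = m₀ (V₀/V)^(Q_out/(Q_in−Q_out)) = 14.7 × (1470/1098.5)^(-4.4146) = 4.0631 mg.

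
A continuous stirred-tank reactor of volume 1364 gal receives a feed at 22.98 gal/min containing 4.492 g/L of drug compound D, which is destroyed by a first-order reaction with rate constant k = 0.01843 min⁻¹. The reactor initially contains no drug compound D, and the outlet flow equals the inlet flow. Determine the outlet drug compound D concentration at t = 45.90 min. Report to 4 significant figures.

Accumulation = in − out − consumed: V dC/dt = Q C_in − Q C − k V C.
dC/dt = (Q/V) C_in − (Q/V + k) C; effective rate a = Q/V + k = 0.0168475 + 0.01843 = 0.0352775 min⁻¹.
C_ss = Q C_in/(Q + kV) = 2.14525 g/L; C(t) = C_ss + (C₀ − C_ss) e^(−a t).
C(45.90) = 2.14525 + (-2.14525)·e^(−0.0352775·45.90) = 2.14525 + (-2.14525)·0.198050 = 1.72038 g/L.

1.720 g/L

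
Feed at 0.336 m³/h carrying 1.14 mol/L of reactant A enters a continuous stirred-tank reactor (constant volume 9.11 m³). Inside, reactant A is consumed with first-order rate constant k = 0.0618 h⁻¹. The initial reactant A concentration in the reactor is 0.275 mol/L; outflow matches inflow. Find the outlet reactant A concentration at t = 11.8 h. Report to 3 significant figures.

Accumulation = in − out − consumed: V dC/dt = Q C_in − Q C − k V C.
This is linear with rate a = Q/V + k = 0.098683 h⁻¹.
C_ss = Q C_in/(Q + kV) = 0.42607 mol/L; C(t) = C_ss + (C₀ − C_ss) e^(−a t).
C(11.8) = 0.42607 + (-0.15107)·e^(−0.098683·11.8) = 0.42607 + (-0.15107)·0.31209 = 0.37893 mol/L.

0.379 mol/L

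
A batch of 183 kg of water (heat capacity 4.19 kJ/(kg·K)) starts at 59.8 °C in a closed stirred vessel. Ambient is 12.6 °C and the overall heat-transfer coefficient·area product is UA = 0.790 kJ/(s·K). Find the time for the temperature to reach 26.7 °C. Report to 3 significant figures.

1170 s

Lumped-capacitance energy balance: M c_p dT/dt = UA(T_amb − T).
τ = M c_p/UA = 970.59 s; T_ss = T_amb = 12.600 °C.
T(t) = T_ss + (T₀ − T_ss)e^(−t/τ); set T = 26.7:
t = −τ ln[(T − T_ss)/(T₀ − T_ss)] = −970.59 · ln(0.29873) = 1172.7 s.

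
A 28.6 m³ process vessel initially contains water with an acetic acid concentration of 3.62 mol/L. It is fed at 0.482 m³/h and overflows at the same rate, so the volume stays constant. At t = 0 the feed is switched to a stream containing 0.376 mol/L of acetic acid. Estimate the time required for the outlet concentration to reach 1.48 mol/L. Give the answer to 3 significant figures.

Species balance: V dC/dt = Q(C_in − C) ⇒ τ = V/Q = 59.336 h.
C(t) = C_in + (C₀ − C_in) e^(−t/τ). Set C = 1.48 and solve for t:
e^(−t/τ) = (C − C_in)/(C₀ − C_in) = (1.48 − 0.376)/(3.62 − 0.376) = 0.34032
t = −τ ln(…) = 59.336 × 1.0779 = 63.956 h.

64.0 h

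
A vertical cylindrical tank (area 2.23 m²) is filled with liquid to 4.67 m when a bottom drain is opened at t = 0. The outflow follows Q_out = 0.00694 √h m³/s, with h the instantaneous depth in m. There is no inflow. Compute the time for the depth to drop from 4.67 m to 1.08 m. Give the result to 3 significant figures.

A dh/dt = −Q_out = −0.00694 √h.
Separate and integrate: 2(√h − √h₀) = −(0.00694/A) t.
t = 2A(√h₀ − √h)/0.00694 = 2·2.23·(√4.67 − √1.08)/0.00694
  = 4.4600 × (2.1610 − 1.0392) / 0.00694 = 720.92 s.

721 s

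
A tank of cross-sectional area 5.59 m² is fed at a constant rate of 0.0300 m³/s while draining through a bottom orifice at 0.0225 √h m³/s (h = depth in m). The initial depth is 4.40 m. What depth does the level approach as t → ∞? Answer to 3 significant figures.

A dh/dt = Q_in − 0.0225 √h. Steady state requires inflow = outflow:
Q_in = 0.0225 √h_ss ⇒ √h_ss = 0.0300/0.0225 = 1.3333.
h_ss = 1.3333² = 1.7778 m. (Since h₀ = 4.40 m > h_ss, the level will fall toward this value.)

1.78 m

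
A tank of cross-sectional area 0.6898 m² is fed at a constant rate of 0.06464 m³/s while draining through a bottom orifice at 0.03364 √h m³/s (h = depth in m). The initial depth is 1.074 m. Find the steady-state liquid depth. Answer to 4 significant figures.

Level balance: A dh/dt = 0.06464 − 0.03364 √h. Setting dh/dt = 0:
Q_in = 0.03364 √h_ss ⇒ √h_ss = 0.06464/0.03364 = 1.92152.
h_ss = 1.92152² = 3.69225 m. (Since h₀ = 1.074 m < h_ss, the level will rise toward this value.)

3.692 m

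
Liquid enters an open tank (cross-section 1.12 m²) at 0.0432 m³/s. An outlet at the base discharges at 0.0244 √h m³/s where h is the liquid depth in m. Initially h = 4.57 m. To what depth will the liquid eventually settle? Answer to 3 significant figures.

3.13 m

Level balance: A dh/dt = 0.0432 − 0.0244 √h. Setting dh/dt = 0:
Q_in = 0.0244 √h_ss ⇒ √h_ss = 0.0432/0.0244 = 1.7705.
h_ss = 1.7705² = 3.1346 m. (Since h₀ = 4.57 m > h_ss, the level will fall toward this value.)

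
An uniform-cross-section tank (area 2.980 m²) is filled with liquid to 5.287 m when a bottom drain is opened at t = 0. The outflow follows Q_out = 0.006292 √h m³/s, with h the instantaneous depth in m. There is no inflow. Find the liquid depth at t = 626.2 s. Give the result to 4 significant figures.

2.684 m

A dh/dt = −Q_out = −0.006292 √h.
Separate and integrate: 2(√h − √h₀) = −(0.006292/A) t.
√h = √5.287 − 0.006292·626.2/(2·2.980) = 2.29935 − 0.661082 = 1.63827.
h = 1.63827² = 2.68391 m.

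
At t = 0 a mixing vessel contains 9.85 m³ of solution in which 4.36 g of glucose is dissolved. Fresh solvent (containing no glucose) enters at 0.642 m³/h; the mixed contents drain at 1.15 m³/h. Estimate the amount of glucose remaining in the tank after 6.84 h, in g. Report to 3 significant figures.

Let m(t) be the amount of glucose. Volume: V(t) = V₀ + (Q_in − Q_out) t = 9.85 − 0.50800 t; V(6.84) = 6.3753 m³.
Species balance (pure solvent in): dm/dt = −Q_out · m/V(t).
Separate: dm/m = −Q_out dt/V(t) ⇒ ln(m/m₀) = −(Q_out/(Q_in−Q_out)) ln(V/V₀).
m = m₀ (V₀/V)^(Q_out/(Q_in−Q_out)) = 4.36 × (9.85/6.3753)^(-2.2638) = 1.6285 g.

1.63 g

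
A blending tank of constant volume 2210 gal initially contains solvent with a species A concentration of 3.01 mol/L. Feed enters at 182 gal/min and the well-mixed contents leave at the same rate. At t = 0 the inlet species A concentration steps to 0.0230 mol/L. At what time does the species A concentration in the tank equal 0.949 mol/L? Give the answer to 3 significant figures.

14.2 min

Species balance: V dC/dt = Q(C_in − C) ⇒ τ = V/Q = 12.143 min.
C(t) = C_in + (C₀ − C_in) e^(−t/τ). Set C = 0.949 and solve for t:
e^(−t/τ) = (C − C_in)/(C₀ − C_in) = (0.949 − 0.0230)/(3.01 − 0.0230) = 0.31001
t = −τ ln(…) = 12.143 × 1.1712 = 14.221 min.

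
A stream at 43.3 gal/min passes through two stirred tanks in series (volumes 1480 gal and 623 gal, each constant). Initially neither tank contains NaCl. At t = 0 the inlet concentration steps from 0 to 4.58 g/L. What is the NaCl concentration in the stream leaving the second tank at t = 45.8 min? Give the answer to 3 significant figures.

Each tank obeys Vᵢ dCᵢ/dt = Q(Cᵢ₋₁ − Cᵢ), so τᵢ = Vᵢ/Q.
τ₁ = 1480/43.3 = 34.180 min; τ₂ = 623/43.3 = 14.388 min.
Tank 1: C₁ = C_in(1 − e^(−t/τ₁)). Tank 2 (τ₁ ≠ τ₂): C₂ = C_in[1 − (τ₁ e^(−t/τ₁) − τ₂ e^(−t/τ₂))/(τ₁ − τ₂)].
At t = 45.8: e^(−t/τ₁) = 0.26186, e^(−t/τ₂) = 0.041452.
C₂ = 4.58·[1 − (34.180·0.26186 − 14.388·0.041452)/(19.792)] = 4.58·0.57792 = 2.6469 g/L.

2.65 g/L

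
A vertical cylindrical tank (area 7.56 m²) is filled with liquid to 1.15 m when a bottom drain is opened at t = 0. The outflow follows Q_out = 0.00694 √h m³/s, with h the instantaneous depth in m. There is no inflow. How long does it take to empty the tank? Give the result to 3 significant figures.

2340 s

With no inflow, A dh/dt = −0.00694 √h.
∫ h^(−1/2) dh = −(0.00694/A) ∫ dt, giving 2√h = 2√h₀ − (0.00694/A) t.
Tank is empty when √h = 0: t_empty = 2A√h₀/0.00694.
t_empty = 2·7.56·√1.15/0.00694 = 15.120·1.0724/0.00694 = 2336.4 s.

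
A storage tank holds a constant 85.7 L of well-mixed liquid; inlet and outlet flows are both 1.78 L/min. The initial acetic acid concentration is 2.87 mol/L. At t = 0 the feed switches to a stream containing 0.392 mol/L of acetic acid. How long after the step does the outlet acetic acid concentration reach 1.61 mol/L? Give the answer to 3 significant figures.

Transient balance on the dissolved component: V dC/dt = Q(C_in − C), so τ = V/Q = 48.146 min.
C(t) = C_in + (C₀ − C_in) e^(−t/τ). Set C = 1.61 and solve for t:
e^(−t/τ) = (C − C_in)/(C₀ − C_in) = (1.61 − 0.392)/(2.87 − 0.392) = 0.49153
t = −τ ln(…) = 48.146 × 0.71024 = 34.195 min.

34.2 min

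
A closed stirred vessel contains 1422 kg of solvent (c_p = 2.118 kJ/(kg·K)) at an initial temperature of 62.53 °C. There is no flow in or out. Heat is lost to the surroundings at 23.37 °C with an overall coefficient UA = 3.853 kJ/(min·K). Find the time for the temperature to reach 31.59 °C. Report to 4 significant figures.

1220 min

M c_p dT/dt = −UA(T − T_amb).
τ = M c_p/UA = 781.676 min; T_ss = T_amb = 23.3700 °C.
T(t) = T_ss + (T₀ − T_ss)e^(−t/τ); set T = 31.59:
t = −τ ln[(T − T_ss)/(T₀ − T_ss)] = −781.676 · ln(0.209908) = 1220.26 min.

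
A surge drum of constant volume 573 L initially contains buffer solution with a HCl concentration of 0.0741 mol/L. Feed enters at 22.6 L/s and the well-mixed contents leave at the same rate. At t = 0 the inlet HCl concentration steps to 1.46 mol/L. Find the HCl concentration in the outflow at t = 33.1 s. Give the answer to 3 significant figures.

1.08 mol/L

Transient balance on the dissolved component: V dC/dt = Q(C_in − C).
Rewrite as dC/dt + C/τ = C_in/τ, τ = V/Q = 25.354 s.
This is linear first-order; C(t) = C_in + (C₀ − C_in) e^(−t/τ).
C(33.1) = 1.46 + (0.0741 − 1.46)·e^(−33.1/25.354) = 1.46 + (-1.3859)·0.27103 = 1.0844 mol/L.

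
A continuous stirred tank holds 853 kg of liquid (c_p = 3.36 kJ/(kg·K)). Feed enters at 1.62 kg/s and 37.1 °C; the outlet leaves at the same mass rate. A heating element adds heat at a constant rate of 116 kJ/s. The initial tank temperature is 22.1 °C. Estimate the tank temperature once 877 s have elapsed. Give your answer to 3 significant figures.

First-law balance (no shaft work): M c_p dT/dt = ṁ c_p (T_in − T) + 116.
τ = M/ṁ = 526.54 s; T_ss = T_in + Q̇/(ṁ c_p) = 37.1 + 116/(1.62·3.36) = 58.411 °C.
Integrating: T(t) = T_ss + (T₀ − T_ss) e^(−t/τ).
T(877) = 58.411 + (-36.311)·e^(−877/526.54) = 58.411 + (-36.311)·0.18908 = 51.545 °C.

51.5 °C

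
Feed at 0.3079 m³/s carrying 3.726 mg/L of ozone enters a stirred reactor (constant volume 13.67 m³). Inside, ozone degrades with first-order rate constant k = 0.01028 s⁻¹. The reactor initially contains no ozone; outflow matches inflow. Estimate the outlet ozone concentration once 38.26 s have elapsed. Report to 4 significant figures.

1.829 mg/L

V dC/dt = Q(C_in − C) − k V C.
This is linear with rate a = Q/V + k = 0.0328038 s⁻¹.
C_ss = Q C_in/(Q + kV) = 2.55835 mg/L; C(t) = C_ss + (C₀ − C_ss) e^(−a t).
C(38.26) = 2.55835 + (-2.55835)·e^(−0.0328038·38.26) = 2.55835 + (-2.55835)·0.285055 = 1.82908 mg/L.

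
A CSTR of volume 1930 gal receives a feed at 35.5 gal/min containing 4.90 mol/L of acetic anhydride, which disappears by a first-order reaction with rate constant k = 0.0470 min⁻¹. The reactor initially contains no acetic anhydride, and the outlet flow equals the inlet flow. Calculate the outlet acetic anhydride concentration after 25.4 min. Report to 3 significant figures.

1.12 mol/L

Accumulation = in − out − consumed: V dC/dt = Q C_in − Q C − k V C.
dC/dt = (Q/V) C_in − (Q/V + k) C; effective rate a = Q/V + k = 0.018394 + 0.0470 = 0.065394 min⁻¹.
C_ss = Q C_in/(Q + kV) = 1.3783 mol/L; C(t) = C_ss + (C₀ − C_ss) e^(−a t).
C(25.4) = 1.3783 + (-1.3783)·e^(−0.065394·25.4) = 1.3783 + (-1.3783)·0.18995 = 1.1165 mol/L.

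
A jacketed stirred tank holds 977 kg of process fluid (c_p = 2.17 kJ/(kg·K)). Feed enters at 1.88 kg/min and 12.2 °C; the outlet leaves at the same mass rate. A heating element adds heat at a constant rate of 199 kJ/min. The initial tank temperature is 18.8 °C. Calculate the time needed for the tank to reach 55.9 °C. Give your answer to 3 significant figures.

M c_p dT/dt = ṁ c_p (T_in − T) + Q̇.
τ = M/ṁ = 519.68 min; T_ss = T_in + Q̇/(ṁ c_p) = 60.979 °C.
T(t) = T_ss + (T₀ − T_ss) e^(−t/τ). Set T = 55.9:
e^(−t/τ) = (55.9 − 60.979)/(18.8 − 60.979) = 0.12042
t = −519.68 · ln(0.12042) = 1100.0 min.

1100 min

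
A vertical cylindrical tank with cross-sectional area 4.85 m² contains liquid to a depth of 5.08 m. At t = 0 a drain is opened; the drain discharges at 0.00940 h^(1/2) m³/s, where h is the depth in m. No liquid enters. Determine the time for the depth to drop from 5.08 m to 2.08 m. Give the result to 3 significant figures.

838 s

Unsteady balance on liquid volume: A dh/dt = −0.00940 √h.
This is separable: 2 d(√h)/dt = −0.00940/A, so √h = √h₀ − (0.00940/(2A)) t.
t = 2A(√h₀ − √h)/0.00940 = 2·4.85·(√5.08 − √2.08)/0.00940
  = 9.7000 × (2.2539 − 1.4422) / 0.00940 = 837.57 s.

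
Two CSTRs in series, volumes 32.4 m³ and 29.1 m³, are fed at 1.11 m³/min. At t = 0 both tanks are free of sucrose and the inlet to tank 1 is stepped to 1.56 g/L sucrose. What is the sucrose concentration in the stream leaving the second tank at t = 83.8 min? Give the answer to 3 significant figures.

Species balance on tank i: dCᵢ/dt = (Cᵢ₋₁ − Cᵢ)/τᵢ with τᵢ = Vᵢ/Q.
τ₁ = 32.4/1.11 = 29.189 min; τ₂ = 29.1/1.11 = 26.216 min.
Tank 1: C₁ = C_in(1 − e^(−t/τ₁)). Tank 2 (τ₁ ≠ τ₂): C₂ = C_in[1 − (τ₁ e^(−t/τ₁) − τ₂ e^(−t/τ₂))/(τ₁ − τ₂)].
At t = 83.8: e^(−t/τ₁) = 0.056646, e^(−t/τ₂) = 0.040905.
C₂ = 1.56·[1 − (29.189·0.056646 − 26.216·0.040905)/(2.9730)] = 1.56·0.80455 = 1.2551 g/L.

1.26 g/L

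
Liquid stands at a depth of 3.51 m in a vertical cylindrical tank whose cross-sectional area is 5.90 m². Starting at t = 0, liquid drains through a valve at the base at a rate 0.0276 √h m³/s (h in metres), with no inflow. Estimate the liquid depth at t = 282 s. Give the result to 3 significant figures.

1.47 m

A dh/dt = −Q_out = −0.0276 √h.
∫ h^(−1/2) dh = −(0.0276/A) ∫ dt, giving 2√h = 2√h₀ − (0.0276/A) t.
√h = √3.51 − 0.0276·282/(2·5.90) = 1.8735 − 0.65959 = 1.2139.
h = 1.2139² = 1.4736 m.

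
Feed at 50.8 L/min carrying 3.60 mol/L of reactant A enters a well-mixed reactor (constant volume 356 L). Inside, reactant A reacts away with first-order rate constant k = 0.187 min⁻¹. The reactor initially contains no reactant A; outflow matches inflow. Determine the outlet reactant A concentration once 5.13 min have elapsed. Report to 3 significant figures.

1.27 mol/L

Accumulation = in − out − consumed: V dC/dt = Q C_in − Q C − k V C.
This is linear with rate a = Q/V + k = 0.32970 min⁻¹.
C_ss = Q C_in/(Q + kV) = 1.5581 mol/L; C(t) = C_ss + (C₀ − C_ss) e^(−a t).
C(5.13) = 1.5581 + (-1.5581)·e^(−0.32970·5.13) = 1.5581 + (-1.5581)·0.18427 = 1.2710 mol/L.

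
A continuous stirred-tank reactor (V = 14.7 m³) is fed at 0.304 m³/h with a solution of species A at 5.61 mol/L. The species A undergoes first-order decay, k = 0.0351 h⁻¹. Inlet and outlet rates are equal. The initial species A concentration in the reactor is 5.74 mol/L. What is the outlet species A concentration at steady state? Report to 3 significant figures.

Species balance: V dC/dt = Q C_in − Q C − k V C.
At steady state: 0 = Q C_in − (Q + kV) C_ss, so C_ss = Q C_in/(Q + kV).
C_ss = 0.304·5.61/(0.304 + 0.0351·14.7) = 1.7054/0.81997 = 2.0799 mol/L.

2.08 mol/L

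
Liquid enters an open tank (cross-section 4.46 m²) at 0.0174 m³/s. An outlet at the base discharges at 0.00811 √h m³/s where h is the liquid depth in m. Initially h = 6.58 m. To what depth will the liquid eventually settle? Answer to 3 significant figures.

A dh/dt = Q_in − 0.00811 √h. Steady state requires inflow = outflow:
Q_in = 0.00811 √h_ss ⇒ √h_ss = 0.0174/0.00811 = 2.1455.
h_ss = 2.1455² = 4.6032 m. (Since h₀ = 6.58 m > h_ss, the level will fall toward this value.)

4.60 m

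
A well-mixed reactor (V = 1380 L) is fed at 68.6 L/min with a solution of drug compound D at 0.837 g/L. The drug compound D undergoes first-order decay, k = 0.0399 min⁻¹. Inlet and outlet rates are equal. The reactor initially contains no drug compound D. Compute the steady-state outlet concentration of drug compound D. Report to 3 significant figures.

V dC/dt = Q(C_in − C) − k V C.
Steady state (dC/dt = 0): C_ss = Q C_in/(Q + kV) = C_in/(1 + kV/Q).
C_ss = 68.6·0.837/(68.6 + 0.0399·1380) = 57.418/123.66 = 0.46432 g/L.

0.464 g/L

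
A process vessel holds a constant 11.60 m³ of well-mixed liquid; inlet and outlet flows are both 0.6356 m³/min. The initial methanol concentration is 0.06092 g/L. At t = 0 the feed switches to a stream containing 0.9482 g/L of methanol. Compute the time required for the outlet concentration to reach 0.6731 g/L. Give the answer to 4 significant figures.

Unsteady species balance (constant V, well mixed): V dC/dt = Q(C_in − C), so τ = V/Q = 18.2505 min.
C(t) = C_in + (C₀ − C_in) e^(−t/τ). Set C = 0.6731 and solve for t:
e^(−t/τ) = (C − C_in)/(C₀ − C_in) = (0.6731 − 0.9482)/(0.06092 − 0.9482) = 0.310049
t = −τ ln(…) = 18.2505 × 1.17103 = 21.3718 min.

21.37 min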